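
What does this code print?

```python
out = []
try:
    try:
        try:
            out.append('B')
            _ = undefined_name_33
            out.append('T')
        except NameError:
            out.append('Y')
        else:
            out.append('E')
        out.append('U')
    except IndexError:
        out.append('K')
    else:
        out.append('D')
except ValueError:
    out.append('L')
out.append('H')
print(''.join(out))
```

Execution trace: 'B' (inner try body) → 'Y' (inner except NameError) → 'U' (try body, no exception) → 'D' (else) → 'H' (after the try/except). Output: BYUDH

Answer: BYUDH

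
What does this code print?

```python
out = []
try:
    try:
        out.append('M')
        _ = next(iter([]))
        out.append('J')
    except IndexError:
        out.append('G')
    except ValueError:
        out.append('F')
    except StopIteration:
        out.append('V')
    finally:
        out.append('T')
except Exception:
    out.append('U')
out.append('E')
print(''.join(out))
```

Execution trace: 'M' (inner try body) → 'V' (inner except StopIteration) → 'T' (inner finally) → 'E' (after the try/except). Output: MVTE

Answer: MVTE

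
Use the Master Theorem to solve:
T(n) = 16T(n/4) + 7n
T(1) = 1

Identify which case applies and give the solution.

a=16, b=4, f(n)=7n. log_4(16) = 2. Since c=1 < 2, Case 1 applies: T(n) = Θ(n^log_b(a)) = O(n^2).

Answer: O(n^2) - Case 1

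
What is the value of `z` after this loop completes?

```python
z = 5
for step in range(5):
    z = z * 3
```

Multiply by 3, 5 times: 5 * 3^5 = 1215
`z` takes the values: 5 → 15 → 45 → 135 → 405 → 1215

Answer: 1215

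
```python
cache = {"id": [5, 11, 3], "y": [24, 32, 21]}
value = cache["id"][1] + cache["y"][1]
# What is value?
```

Trace:
`cache = {"id": [5, 11, 3], "y": [24, 32, 21]}` → cache = {'id': [5, 11, 3], 'y': [24, 32, 21]}
`value = cache["id"][1] + cache["y"][1]` → value = 43
So value = 43

Answer: 43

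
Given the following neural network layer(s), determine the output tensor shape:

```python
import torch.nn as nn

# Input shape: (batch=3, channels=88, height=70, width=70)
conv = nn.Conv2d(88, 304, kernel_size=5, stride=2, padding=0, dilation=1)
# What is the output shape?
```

Input: (3, 88, 70, 70) -> Output: (3, 304, 33, 33)

Answer: (3, 304, 33, 33)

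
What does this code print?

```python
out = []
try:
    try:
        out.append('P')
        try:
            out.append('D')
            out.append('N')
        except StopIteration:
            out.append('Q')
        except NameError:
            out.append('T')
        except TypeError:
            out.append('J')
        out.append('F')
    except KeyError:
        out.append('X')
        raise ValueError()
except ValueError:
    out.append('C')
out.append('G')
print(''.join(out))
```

Execution trace: 'P' (try body) → 'D' (inner try body) → 'N' (inner try body, no exception) → 'F' (try body, no exception) → 'G' (after the try/except). Output: PDNFG

Answer: PDNFG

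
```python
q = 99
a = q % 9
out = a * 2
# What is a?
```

Trace:
`q = 99` → q = 99
`a = q % 9` → a = 0
`out = a * 2` → out = 0
So a = 0

Answer: 0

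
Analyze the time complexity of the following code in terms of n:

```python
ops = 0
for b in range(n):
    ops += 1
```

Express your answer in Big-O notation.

Each loop level contributes: n. Multiplying the contributions gives O(n).

Answer: O(n)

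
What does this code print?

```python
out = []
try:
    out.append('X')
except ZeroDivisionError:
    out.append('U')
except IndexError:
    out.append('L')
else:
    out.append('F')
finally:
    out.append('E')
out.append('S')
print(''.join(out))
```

Execution trace: 'X' (try body, no exception) → 'F' (else) → 'E' (finally) → 'S' (after the try/except). Output: XFES

Answer: XFES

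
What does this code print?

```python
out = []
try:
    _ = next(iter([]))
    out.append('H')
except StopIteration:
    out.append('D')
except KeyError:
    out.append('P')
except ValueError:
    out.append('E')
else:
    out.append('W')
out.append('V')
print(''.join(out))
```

Execution trace: 'D' (except StopIteration) → 'V' (after the try/except). Output: DV

Answer: DV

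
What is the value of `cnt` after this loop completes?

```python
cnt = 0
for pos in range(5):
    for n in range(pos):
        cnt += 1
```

Triangle number: 0+1+2+...+4
`cnt` takes the values: 0 → 1 → 2 → 3 → 4 → 5 → 6 → 7 → 8 → 9 → 10

Answer: 10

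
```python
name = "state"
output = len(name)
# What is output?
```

Trace:
`name = "state"` → name = 'state'
`output = len(name)` → output = 5
So output = 5

Answer: 5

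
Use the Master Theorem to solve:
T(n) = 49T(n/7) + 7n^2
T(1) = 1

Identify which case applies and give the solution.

a=49, b=7, f(n)=7n^2. log_7(49) = 2. Since c=2 = 2, Case 2 applies: T(n) = Θ(n^log_b(a) · log n) = O(n^2 log n).

Answer: O(n^2 log n) - Case 2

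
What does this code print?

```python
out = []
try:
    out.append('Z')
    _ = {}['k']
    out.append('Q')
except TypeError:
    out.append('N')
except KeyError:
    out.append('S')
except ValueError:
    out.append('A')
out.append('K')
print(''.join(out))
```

Execution trace: 'Z' (try body) → 'S' (except KeyError) → 'K' (after the try/except). Output: ZSK

Answer: ZSK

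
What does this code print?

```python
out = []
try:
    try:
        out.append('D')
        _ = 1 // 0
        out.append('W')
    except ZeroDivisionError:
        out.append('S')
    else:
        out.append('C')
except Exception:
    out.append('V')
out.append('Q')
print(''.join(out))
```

Execution trace: 'D' (inner try body) → 'S' (inner except ZeroDivisionError) → 'Q' (after the try/except). Output: DSQ

Answer: DSQ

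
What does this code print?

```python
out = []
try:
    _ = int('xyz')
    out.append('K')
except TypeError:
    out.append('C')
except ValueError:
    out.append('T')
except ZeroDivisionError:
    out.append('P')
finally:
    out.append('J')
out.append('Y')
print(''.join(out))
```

Execution trace: 'T' (except ValueError) → 'J' (finally) → 'Y' (after the try/except). Output: TJY

Answer: TJY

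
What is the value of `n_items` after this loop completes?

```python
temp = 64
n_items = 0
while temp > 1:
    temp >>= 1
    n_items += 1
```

Count right shifts until 1
`n_items` takes the values: 0 → 1 → 2 → 3 → 4 → 5 → 6

Answer: 6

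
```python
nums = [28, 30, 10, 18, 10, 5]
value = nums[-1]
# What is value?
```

Trace:
`nums = [28, 30, 10, 18, 10, 5]` → nums = [28, 30, 10, 18, 10, 5]
`value = nums[-1]` → value = 5
So value = 5

Answer: 5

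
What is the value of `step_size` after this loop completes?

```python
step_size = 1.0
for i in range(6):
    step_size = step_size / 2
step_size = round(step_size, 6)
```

Halving LR 6 times: 1 / 2^6
`step_size` takes the values: 1.0 → 0.5 → 0.25 → 0.125 → 0.0625 → 0.03125 → 0.015625

Answer: 0.015625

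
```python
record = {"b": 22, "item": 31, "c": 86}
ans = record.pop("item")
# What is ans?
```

Trace:
`record = {"b": 22, "item": 31, "c": 86}` → record = {'b': 22, 'item': 31, 'c': 86}
`ans = record.pop("item")` → record = {'b': 22, 'c': 86}; ans = 31
So ans = 31

Answer: 31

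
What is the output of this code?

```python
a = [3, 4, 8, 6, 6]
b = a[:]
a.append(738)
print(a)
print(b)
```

Key concept: slice [:] creates copy.
Step by step:
`a = [3, 4, 8, 6, 6]` → a = [3, 4, 8, 6, 6]
`b = a[:]` → b = [3, 4, 8, 6, 6]
`a.append(738)` → a = [3, 4, 8, 6, 6, 738]
`print(a)` → prints [3, 4, 8, 6, 6, 738]
`print(b)` → prints [3, 4, 8, 6, 6]

Answer:
[3, 4, 8, 6, 6, 738]
[3, 4, 8, 6, 6]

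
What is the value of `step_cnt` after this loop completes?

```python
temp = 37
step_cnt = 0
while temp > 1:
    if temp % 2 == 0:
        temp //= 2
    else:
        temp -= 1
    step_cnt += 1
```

Steps to reduce 37 to 1
`step_cnt` takes the values: 0 → 1 → 2 → 3 → 4 → 5 → 6 → 7

Answer: 7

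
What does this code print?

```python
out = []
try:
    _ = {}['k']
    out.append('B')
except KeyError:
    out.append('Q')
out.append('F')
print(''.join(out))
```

Execution trace: 'Q' (except KeyError) → 'F' (after the try/except). Output: QF

Answer: QF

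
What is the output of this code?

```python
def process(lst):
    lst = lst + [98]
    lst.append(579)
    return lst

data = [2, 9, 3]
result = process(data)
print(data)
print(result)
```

Key concept: rebinding parameter vs mutation.
Step by step:
`data = [2, 9, 3]` → data = [2, 9, 3]
`result = process(data)` → result = [2, 9, 3, 98, 579]
`print(data)` → prints [2, 9, 3]
`print(result)` → prints [2, 9, 3, 98, 579]

Answer:
[2, 9, 3]
[2, 9, 3, 98, 579]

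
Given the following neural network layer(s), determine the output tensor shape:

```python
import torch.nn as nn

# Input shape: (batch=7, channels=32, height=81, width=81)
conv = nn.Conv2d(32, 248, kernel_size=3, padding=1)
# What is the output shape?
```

Input: (7, 32, 81, 81) -> Output: (7, 248, 81, 81)

Answer: (7, 248, 81, 81)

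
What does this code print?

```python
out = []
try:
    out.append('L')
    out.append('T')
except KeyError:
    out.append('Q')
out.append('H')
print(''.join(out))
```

Execution trace: 'L' (try body) → 'T' (try body, no exception) → 'H' (after the try/except). Output: LTH

Answer: LTH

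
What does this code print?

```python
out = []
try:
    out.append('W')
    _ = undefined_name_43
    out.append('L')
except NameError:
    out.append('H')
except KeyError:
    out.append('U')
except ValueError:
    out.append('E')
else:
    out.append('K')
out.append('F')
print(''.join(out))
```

Execution trace: 'W' (try body) → 'H' (except NameError) → 'F' (after the try/except). Output: WHF

Answer: WHF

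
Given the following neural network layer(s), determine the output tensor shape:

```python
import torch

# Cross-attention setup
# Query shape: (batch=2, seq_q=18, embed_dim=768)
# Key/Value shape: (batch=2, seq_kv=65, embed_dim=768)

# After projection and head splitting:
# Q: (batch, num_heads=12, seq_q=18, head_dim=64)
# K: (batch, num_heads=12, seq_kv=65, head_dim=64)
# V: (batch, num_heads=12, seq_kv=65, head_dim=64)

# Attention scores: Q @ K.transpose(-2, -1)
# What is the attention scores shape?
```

Input: (2, 18, 768) -> Output: (2, 12, 18, 65)

Answer: (2, 12, 18, 65)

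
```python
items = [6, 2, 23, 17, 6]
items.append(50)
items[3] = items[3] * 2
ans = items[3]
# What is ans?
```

Trace:
`items = [6, 2, 23, 17, 6]` → items = [6, 2, 23, 17, 6]
`items.append(50)` → items = [6, 2, 23, 17, 6, 50]
`items[3] = items[3] * 2` → items = [6, 2, 23, 34, 6, 50]
`ans = items[3]` → ans = 34
So ans = 34

Answer: 34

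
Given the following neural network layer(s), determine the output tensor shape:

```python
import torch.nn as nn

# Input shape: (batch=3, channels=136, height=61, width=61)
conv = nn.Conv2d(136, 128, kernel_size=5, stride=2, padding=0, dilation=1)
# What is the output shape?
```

Input: (3, 136, 61, 61) -> Output: (3, 128, 29, 29)

Answer: (3, 128, 29, 29)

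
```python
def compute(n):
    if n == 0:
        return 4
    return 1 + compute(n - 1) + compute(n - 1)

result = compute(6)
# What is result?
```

compute(n) = 1 + 2·compute(n-1), compute(0)=4. Closed form: (4+1)·2^6 - 1 = 319.

Answer: 319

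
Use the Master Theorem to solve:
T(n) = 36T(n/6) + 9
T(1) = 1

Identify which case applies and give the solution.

a=36, b=6, f(n)=9. log_6(36) = 2. Since c=0 < 2, Case 1 applies: T(n) = Θ(n^log_b(a)) = O(n^2).

Answer: O(n^2) - Case 1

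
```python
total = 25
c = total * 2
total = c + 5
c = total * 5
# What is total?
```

Trace:
`total = 25` → total = 25
`c = total * 2` → c = 50
`total = c + 5` → total = 55
`c = total * 5` → c = 275
So total = 55

Answer: 55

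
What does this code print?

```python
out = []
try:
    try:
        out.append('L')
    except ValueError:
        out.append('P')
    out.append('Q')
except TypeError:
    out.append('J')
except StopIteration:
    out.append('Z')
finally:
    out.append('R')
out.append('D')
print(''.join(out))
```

Execution trace: 'L' (inner try body, no exception) → 'Q' (try body, no exception) → 'R' (finally) → 'D' (after the try/except). Output: LQRD

Answer: LQRD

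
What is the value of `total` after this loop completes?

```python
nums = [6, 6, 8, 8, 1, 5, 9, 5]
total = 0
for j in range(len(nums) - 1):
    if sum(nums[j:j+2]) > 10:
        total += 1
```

Count windows with sum > 10
`total` takes the values: 0 → 1 → 2 → 3 → 4 → 5

Answer: 5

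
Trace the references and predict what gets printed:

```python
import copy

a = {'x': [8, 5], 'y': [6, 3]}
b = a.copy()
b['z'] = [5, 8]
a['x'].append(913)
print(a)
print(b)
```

Key concept: shallow copy of dict with mutable values.
Step by step:
`a = {'x': [8, 5], 'y': [6, 3]}` → a = {'x': [8, 5], 'y': [6, 3]}
`b = a.copy()` → b = {'x': [8, 5], 'y': [6, 3]}
`b['z'] = [5, 8]` → b = {'x': [8, 5], 'y': [6, 3], 'z': [5, 8]}
`a['x'].append(913)` → a = {'x': [8, 5, 913], 'y': [6, 3]}; b = {'x': [8, 5, 913], 'y': [6, 3], 'z': [5, 8]}
`print(a)` → prints {'x': [8, 5, 913], 'y': [6, 3]}
`print(b)` → prints {'x': [8, 5, 913], 'y': [6, 3], 'z': [5, 8]}

Answer:
{'x': [8, 5, 913], 'y': [6, 3]}
{'x': [8, 5, 913], 'y': [6, 3], 'z': [5, 8]}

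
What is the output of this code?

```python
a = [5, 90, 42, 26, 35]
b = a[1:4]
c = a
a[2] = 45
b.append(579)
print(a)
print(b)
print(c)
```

Key concept: slice vs alias.
Step by step:
`a = [5, 90, 42, 26, 35]` → a = [5, 90, 42, 26, 35]
`b = a[1:4]` → b = [90, 42, 26]
`c = a` → c = [5, 90, 42, 26, 35] (same object as a)
`a[2] = 45` → a = [5, 90, 45, 26, 35] (same object as c); c = [5, 90, 45, 26, 35] (same object as a)
`b.append(579)` → b = [90, 42, 26, 579]
`print(a)` → prints [5, 90, 45, 26, 35]
`print(b)` → prints [90, 42, 26, 579]
`print(c)` → prints [5, 90, 45, 26, 35]

Answer:
[5, 90, 45, 26, 35]
[90, 42, 26, 579]
[5, 90, 45, 26, 35]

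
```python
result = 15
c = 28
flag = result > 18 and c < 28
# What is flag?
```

Trace:
`result = 15` → result = 15
`c = 28` → c = 28
`flag = result > 18 and c < 28` → flag = False
So flag = False

Answer: False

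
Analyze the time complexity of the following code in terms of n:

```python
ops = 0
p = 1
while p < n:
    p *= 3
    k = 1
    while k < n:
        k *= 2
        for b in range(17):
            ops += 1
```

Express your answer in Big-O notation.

Each loop level contributes: log n × log n × 1. Multiplying the contributions gives O(log² n).

Answer: O(log² n)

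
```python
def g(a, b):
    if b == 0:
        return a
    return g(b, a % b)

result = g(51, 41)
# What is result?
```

g(51, 41) -> g(41, 10) -> g(10, 1) -> g(1, 0) -> 1

Answer: 1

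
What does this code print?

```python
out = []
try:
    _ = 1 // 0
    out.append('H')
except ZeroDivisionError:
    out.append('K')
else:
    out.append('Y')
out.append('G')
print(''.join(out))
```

Execution trace: 'K' (except ZeroDivisionError) → 'G' (after the try/except). Output: KG

Answer: KG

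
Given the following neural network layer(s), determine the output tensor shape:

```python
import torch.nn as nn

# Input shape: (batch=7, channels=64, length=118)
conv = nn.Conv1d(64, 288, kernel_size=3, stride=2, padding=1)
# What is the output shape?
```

Input: (7, 64, 118) -> Output: (7, 288, 59)

Answer: (7, 288, 59)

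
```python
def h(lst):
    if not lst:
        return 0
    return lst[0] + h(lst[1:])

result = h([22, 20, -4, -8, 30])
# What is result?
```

22 + 20 + (-4) + (-8) + 30 + 0 = 60

Answer: 60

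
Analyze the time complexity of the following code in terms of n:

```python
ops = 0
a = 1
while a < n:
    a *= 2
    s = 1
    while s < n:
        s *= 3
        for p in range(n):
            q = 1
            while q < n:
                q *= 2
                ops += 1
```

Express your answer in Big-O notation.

Each loop level contributes: log n × log n × n × log n. Multiplying the contributions gives O(n log^3 n).

Answer: O(n log^3 n)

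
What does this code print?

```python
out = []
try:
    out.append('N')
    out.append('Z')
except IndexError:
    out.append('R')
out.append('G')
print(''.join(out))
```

Execution trace: 'N' (try body) → 'Z' (try body, no exception) → 'G' (after the try/except). Output: NZG

Answer: NZG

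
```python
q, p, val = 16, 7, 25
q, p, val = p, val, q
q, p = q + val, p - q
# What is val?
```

Trace:
`q, p, val = 16, 7, 25` → q = 16; p = 7; val = 25
`q, p, val = p, val, q` → q = 7; p = 25; val = 16
`q, p = q + val, p - q` → q = 23; p = 18
So val = 16

Answer: 16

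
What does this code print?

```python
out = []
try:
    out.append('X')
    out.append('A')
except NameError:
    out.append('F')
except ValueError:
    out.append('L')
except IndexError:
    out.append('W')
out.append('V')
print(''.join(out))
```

Execution trace: 'X' (try body) → 'A' (try body, no exception) → 'V' (after the try/except). Output: XAV

Answer: XAV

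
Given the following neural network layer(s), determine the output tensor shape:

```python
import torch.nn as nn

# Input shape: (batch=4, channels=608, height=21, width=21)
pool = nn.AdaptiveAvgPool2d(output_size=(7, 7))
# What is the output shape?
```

Input: (4, 608, 21, 21) -> Output: (4, 608, 7, 7)

Answer: (4, 608, 7, 7)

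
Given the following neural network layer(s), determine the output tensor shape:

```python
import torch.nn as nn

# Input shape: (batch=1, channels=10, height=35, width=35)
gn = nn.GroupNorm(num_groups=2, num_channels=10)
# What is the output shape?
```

Input: (1, 10, 35, 35) -> Output: (1, 10, 35, 35)

Answer: (1, 10, 35, 35)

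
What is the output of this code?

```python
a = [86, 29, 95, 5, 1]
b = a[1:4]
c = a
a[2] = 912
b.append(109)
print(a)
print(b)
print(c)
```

Key concept: slice vs alias.
Step by step:
`a = [86, 29, 95, 5, 1]` → a = [86, 29, 95, 5, 1]
`b = a[1:4]` → b = [29, 95, 5]
`c = a` → c = [86, 29, 95, 5, 1] (same object as a)
`a[2] = 912` → a = [86, 29, 912, 5, 1] (same object as c); c = [86, 29, 912, 5, 1] (same object as a)
`b.append(109)` → b = [29, 95, 5, 109]
`print(a)` → prints [86, 29, 912, 5, 1]
`print(b)` → prints [29, 95, 5, 109]
`print(c)` → prints [86, 29, 912, 5, 1]

Answer:
[86, 29, 912, 5, 1]
[29, 95, 5, 109]
[86, 29, 912, 5, 1]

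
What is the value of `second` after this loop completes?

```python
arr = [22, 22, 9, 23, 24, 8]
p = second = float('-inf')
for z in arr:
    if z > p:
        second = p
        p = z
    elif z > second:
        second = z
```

Second largest (with repeats) in [22, 22, 9, 23, 24, 8]
`second` takes the values: -inf → 22 → 23

Answer: 23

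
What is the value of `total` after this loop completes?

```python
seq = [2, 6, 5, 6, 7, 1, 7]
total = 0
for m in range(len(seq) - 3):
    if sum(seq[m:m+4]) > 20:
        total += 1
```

Count windows with sum > 20
`total` takes the values: 0 → 1 → 2

Answer: 2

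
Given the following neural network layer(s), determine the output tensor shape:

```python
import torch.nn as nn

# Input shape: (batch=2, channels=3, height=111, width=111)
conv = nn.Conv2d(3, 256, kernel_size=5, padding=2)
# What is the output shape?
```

Input: (2, 3, 111, 111) -> Output: (2, 256, 111, 111)

Answer: (2, 256, 111, 111)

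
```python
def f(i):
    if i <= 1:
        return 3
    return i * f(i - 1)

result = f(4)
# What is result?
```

f(4) = 4 * 3 * 2 * 3 = 72

Answer: 72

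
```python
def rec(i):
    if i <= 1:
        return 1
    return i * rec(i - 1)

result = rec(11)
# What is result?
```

rec(11) = 11 * 10 * 9 * 8 * 7 * 6 * 5 * 4 * 3 * 2 * 1 = 39916800

Answer: 39916800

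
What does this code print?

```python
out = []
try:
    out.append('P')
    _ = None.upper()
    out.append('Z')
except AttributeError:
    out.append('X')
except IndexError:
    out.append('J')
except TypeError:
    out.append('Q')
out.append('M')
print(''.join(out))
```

Execution trace: 'P' (try body) → 'X' (except AttributeError) → 'M' (after the try/except). Output: PXM

Answer: PXM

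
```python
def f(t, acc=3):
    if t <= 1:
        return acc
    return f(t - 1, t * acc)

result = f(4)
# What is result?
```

Accumulator trace (n, acc): (4, 3) -> (3, 12) -> (2, 36) -> (1, 72) -> return 72

Answer: 72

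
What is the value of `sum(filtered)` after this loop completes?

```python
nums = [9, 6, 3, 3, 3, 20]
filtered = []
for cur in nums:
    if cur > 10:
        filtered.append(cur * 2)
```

Sum of doubled values > 10
`filtered` takes the values: [] → [40]
So `sum(filtered)` = 40

Answer: 40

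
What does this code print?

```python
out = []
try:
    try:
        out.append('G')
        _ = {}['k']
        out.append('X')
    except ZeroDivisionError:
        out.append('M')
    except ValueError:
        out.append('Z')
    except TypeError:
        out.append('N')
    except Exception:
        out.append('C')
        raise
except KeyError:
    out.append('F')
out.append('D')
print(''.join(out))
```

Execution trace: 'G' (try body) → 'C' (except Exception) → 'F' (outer except KeyError) → 'D' (after the try/except). Output: GCFD

Answer: GCFD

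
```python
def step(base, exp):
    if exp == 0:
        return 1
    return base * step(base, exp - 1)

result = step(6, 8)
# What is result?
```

step(6, 8) = 6 * 6 * 6 * 6 * 6 * 6 * 6 * 6 = 1679616

Answer: 1679616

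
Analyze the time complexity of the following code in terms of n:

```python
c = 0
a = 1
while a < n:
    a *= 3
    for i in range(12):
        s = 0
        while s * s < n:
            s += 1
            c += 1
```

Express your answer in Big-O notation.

Each loop level contributes: log n × 1 × √n. Multiplying the contributions gives O(√n log n).

Answer: O(√n log n)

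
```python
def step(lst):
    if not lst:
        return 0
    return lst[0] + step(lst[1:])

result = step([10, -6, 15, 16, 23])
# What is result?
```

10 + (-6) + 15 + 16 + 23 + 0 = 58

Answer: 58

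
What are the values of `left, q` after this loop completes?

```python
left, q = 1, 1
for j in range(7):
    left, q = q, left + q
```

Fibonacci: after 7 iterations
`left, q` takes the values: (1, 1) → (1, 2) → (2, 3) → (3, 5) → (5, 8) → (8, 13) → (13, 21) → (21, 34)

Answer: 21, 34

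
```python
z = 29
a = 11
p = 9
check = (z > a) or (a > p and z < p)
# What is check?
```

Trace:
`z = 29` → z = 29
`a = 11` → a = 11
`p = 9` → p = 9
`check = (z > a) or (a > p and z < p)` → check = True
So check = True

Answer: True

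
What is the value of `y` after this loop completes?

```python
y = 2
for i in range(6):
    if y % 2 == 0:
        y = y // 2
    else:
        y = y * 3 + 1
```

Collatz-style transformation from 2
`y` takes the values: 2 → 1 → 4 → 2 → 1 → 4 → 2

Answer: 2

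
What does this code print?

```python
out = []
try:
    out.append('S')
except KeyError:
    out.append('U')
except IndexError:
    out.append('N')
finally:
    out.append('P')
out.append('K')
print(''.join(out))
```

Execution trace: 'S' (try body, no exception) → 'P' (finally) → 'K' (after the try/except). Output: SPK

Answer: SPK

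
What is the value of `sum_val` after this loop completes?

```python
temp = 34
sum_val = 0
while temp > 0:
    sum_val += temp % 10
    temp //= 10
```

Sum digits of 34
`sum_val` takes the values: 0 → 4 → 7

Answer: 7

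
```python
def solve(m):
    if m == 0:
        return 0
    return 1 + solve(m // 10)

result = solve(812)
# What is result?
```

Count of digits of 812: 3

Answer: 3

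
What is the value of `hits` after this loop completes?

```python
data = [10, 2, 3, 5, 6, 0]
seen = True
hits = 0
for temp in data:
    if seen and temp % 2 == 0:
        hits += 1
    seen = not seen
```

Count even values at even positions
`hits` takes the values: 0 → 1 → 2

Answer: 2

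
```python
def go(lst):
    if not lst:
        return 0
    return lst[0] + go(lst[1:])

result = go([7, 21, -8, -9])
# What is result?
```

7 + 21 + (-8) + (-9) + 0 = 11

Answer: 11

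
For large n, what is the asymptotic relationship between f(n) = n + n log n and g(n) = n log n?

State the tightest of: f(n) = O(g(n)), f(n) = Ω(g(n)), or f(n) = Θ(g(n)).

n + n log n vs n log n: f(n) = Θ(g(n)) — they are asymptotically equivalent (the n term is dominated).

Answer: f(n) = Θ(g(n)) — they are asymptotically equivalent (the n term is dominated).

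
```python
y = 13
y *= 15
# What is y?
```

Trace:
`y = 13` → y = 13
`y *= 15` → y = 195
So y = 195

Answer: 195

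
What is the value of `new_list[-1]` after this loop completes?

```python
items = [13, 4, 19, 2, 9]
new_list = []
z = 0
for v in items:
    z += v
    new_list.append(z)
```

Cumulative sum ends at 47
`new_list` takes the values: [] → [13] → [13, 17] → [13, 17, 36] → [13, 17, 36, 38] → [13, 17, 36, 38, 47]
So `new_list[-1]` = 47

Answer: 47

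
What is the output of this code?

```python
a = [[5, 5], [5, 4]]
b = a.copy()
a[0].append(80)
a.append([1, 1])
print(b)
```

Key concept: shallow copy with nested lists.
Step by step:
`a = [[5, 5], [5, 4]]` → a = [[5, 5], [5, 4]]
`b = a.copy()` → b = [[5, 5], [5, 4]]
`a[0].append(80)` → a = [[5, 5, 80], [5, 4]]; b = [[5, 5, 80], [5, 4]]
`a.append([1, 1])` → a = [[5, 5, 80], [5, 4], [1, 1]]
`print(b)` → prints [[5, 5, 80], [5, 4]]

Answer: [[5, 5, 80], [5, 4]]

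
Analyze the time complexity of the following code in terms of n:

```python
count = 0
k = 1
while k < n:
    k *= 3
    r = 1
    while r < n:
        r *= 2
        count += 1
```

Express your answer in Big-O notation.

Each loop level contributes: log n × log n. Multiplying the contributions gives O(log² n).

Answer: O(log² n)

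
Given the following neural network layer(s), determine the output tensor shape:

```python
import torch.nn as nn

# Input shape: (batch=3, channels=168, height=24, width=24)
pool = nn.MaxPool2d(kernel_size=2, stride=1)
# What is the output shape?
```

Input: (3, 168, 24, 24) -> Output: (3, 168, 23, 23)

Answer: (3, 168, 23, 23)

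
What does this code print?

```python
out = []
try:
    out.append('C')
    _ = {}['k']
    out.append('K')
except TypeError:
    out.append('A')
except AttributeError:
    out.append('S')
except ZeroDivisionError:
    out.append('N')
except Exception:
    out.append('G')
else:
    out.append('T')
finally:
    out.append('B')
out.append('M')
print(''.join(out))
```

Execution trace: 'C' (try body) → 'G' (except Exception) → 'B' (finally) → 'M' (after the try/except). Output: CGBM

Answer: CGBM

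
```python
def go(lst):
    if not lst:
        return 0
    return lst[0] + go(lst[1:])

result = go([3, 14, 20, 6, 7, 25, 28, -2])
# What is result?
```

3 + 14 + 20 + 6 + 7 + 25 + 28 + (-2) + 0 = 101

Answer: 101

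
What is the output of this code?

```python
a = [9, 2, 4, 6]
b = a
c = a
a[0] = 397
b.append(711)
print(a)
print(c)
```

Key concept: multiple aliases.
Step by step:
`a = [9, 2, 4, 6]` → a = [9, 2, 4, 6]
`b = a` → b = [9, 2, 4, 6] (same object as a)
`c = a` → c = [9, 2, 4, 6] (same object as a, b)
`a[0] = 397` → a = [397, 2, 4, 6] (same object as b, c); b = [397, 2, 4, 6] (same object as a, c); c = [397, 2, 4, 6] (same object as a, b)
`b.append(711)` → a = [397, 2, 4, 6, 711] (same object as b, c); b = [397, 2, 4, 6, 711] (same object as a, c); c = [397, 2, 4, 6, 711] (same object as a, b)
`print(a)` → prints [397, 2, 4, 6, 711]
`print(c)` → prints [397, 2, 4, 6, 711]

Answer:
[397, 2, 4, 6, 711]
[397, 2, 4, 6, 711]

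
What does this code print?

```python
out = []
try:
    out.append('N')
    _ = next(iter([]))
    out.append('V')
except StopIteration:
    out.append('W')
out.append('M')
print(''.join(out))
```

Execution trace: 'N' (try body) → 'W' (except StopIteration) → 'M' (after the try/except). Output: NWM

Answer: NWM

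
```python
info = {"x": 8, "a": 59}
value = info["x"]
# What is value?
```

Trace:
`info = {"x": 8, "a": 59}` → info = {'x': 8, 'a': 59}
`value = info["x"]` → value = 8
So value = 8

Answer: 8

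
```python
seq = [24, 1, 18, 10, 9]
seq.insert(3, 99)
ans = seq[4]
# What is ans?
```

Trace:
`seq = [24, 1, 18, 10, 9]` → seq = [24, 1, 18, 10, 9]
`seq.insert(3, 99)` → seq = [24, 1, 18, 99, 10, 9]
`ans = seq[4]` → ans = 10
So ans = 10

Answer: 10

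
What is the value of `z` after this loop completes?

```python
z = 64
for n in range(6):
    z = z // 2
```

Halve 6 times: 64 // 2^6 = 1
`z` takes the values: 64 → 32 → 16 → 8 → 4 → 2 → 1

Answer: 1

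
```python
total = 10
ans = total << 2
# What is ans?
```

Trace:
`total = 10` → total = 10
`ans = total << 2` → ans = 40
So ans = 40

Answer: 40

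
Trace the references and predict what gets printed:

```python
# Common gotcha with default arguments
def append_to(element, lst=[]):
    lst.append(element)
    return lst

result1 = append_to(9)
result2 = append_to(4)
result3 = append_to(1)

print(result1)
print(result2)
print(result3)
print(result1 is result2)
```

Key concept: mutable default argument gotcha.
Step by step:
`result1 = append_to(9)` → result1 = [9]
`result2 = append_to(4)` → result1 = [9, 4] (same object as result2); result2 = [9, 4] (same object as result1)
`result3 = append_to(1)` → result1 = [9, 4, 1] (same object as result2, result3); result2 = [9, 4, 1] (same object as result1, result3); result3 = [9, 4, 1] (same object as result1, result2)
`print(result1)` → prints [9, 4, 1]
`print(result2)` → prints [9, 4, 1]
`print(result3)` → prints [9, 4, 1]
`print(result1 is result2)` → prints True

Answer:
[9, 4, 1]
[9, 4, 1]
[9, 4, 1]
True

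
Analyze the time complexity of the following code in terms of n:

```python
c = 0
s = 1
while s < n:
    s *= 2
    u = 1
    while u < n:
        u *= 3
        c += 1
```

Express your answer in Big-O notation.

Each loop level contributes: log n × log n. Multiplying the contributions gives O(log² n).

Answer: O(log² n)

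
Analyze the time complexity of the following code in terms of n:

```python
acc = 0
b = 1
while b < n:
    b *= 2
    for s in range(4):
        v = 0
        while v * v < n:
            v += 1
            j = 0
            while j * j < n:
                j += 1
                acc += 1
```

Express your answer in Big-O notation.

Each loop level contributes: log n × 1 × √n × √n. Multiplying the contributions gives O(n log n).

Answer: O(n log n)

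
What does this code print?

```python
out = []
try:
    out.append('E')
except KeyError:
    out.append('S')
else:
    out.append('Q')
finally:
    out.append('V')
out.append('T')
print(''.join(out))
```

Execution trace: 'E' (try body, no exception) → 'Q' (else) → 'V' (finally) → 'T' (after the try/except). Output: EQVT

Answer: EQVT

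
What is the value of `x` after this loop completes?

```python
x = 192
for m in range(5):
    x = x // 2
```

Halve 5 times: 192 // 2^5 = 6
`x` takes the values: 192 → 96 → 48 → 24 → 12 → 6

Answer: 6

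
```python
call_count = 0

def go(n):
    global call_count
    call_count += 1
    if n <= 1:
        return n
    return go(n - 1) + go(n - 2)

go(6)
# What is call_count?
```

Calls(n) = 1 + Calls(n-1) + Calls(n-2); Calls(0)=Calls(1)=1. For n=6 this gives 25.

Answer: 25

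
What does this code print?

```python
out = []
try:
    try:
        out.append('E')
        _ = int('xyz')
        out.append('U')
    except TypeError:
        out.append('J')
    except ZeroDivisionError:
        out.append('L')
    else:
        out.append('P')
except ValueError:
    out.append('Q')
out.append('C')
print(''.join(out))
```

Execution trace: 'E' (try body) → 'Q' (outer except ValueError) → 'C' (after the try/except). Output: EQC

Answer: EQC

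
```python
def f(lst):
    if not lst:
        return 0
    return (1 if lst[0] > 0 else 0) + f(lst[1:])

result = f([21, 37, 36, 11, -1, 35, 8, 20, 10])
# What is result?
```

Count of positive elements in [21, 37, 36, 11, -1, 35, 8, 20, 10] = 8

Answer: 8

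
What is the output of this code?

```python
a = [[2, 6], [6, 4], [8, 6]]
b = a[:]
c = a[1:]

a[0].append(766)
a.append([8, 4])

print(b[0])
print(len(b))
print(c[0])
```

Key concept: slice with nested mutation.
Step by step:
`a = [[2, 6], [6, 4], [8, 6]]` → a = [[2, 6], [6, 4], [8, 6]]
`b = a[:]` → b = [[2, 6], [6, 4], [8, 6]]
`c = a[1:]` → c = [[6, 4], [8, 6]]
`a[0].append(766)` → a = [[2, 6, 766], [6, 4], [8, 6]]; b = [[2, 6, 766], [6, 4], [8, 6]]
`a.append([8, 4])` → a = [[2, 6, 766], [6, 4], [8, 6], [8, 4]]
`print(b[0])` → prints [2, 6, 766]
`print(len(b))` → prints 3
`print(c[0])` → prints [6, 4]

Answer:
[2, 6, 766]
3
[6, 4]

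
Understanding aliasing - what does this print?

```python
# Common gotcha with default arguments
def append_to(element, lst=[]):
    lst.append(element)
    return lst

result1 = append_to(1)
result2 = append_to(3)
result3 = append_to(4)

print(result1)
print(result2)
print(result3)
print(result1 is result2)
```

Key concept: mutable default argument gotcha.
Step by step:
`result1 = append_to(1)` → result1 = [1]
`result2 = append_to(3)` → result1 = [1, 3] (same object as result2); result2 = [1, 3] (same object as result1)
`result3 = append_to(4)` → result1 = [1, 3, 4] (same object as result2, result3); result2 = [1, 3, 4] (same object as result1, result3); result3 = [1, 3, 4] (same object as result1, result2)
`print(result1)` → prints [1, 3, 4]
`print(result2)` → prints [1, 3, 4]
`print(result3)` → prints [1, 3, 4]
`print(result1 is result2)` → prints True

Answer:
[1, 3, 4]
[1, 3, 4]
[1, 3, 4]
True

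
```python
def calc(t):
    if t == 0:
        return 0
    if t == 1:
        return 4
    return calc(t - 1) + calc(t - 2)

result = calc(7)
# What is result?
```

Build up from base cases: calc(0)=0, calc(1)=4, calc(2)=4, calc(3)=8, calc(4)=12, calc(5)=20, calc(6)=32, ..., calc(7)=52

Answer: 52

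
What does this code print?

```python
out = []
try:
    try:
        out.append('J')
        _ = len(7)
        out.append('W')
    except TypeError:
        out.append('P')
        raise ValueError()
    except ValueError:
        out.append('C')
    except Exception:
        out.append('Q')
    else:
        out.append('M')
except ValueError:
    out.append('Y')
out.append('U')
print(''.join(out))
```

Execution trace: 'J' (inner try body) → 'P' (inner except TypeError) → 'Y' (outer except ValueError) → 'U' (after the try/except). Output: JPYU

Answer: JPYU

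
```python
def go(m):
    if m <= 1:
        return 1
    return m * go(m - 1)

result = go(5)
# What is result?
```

go(5) = 5 * 4 * 3 * 2 * 1 = 120

Answer: 120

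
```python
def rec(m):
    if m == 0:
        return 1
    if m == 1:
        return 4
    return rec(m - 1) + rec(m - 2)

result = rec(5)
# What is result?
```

Build up from base cases: rec(0)=1, rec(1)=4, rec(2)=5, rec(3)=9, rec(4)=14, rec(5)=23

Answer: 23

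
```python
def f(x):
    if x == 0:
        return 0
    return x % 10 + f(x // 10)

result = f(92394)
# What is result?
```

Sum of digits of 92394: 4 + 9 + 3 + 2 + 9 = 27

Answer: 27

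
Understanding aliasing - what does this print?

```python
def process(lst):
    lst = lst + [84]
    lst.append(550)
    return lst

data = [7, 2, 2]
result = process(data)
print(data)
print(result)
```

Key concept: rebinding parameter vs mutation.
Step by step:
`data = [7, 2, 2]` → data = [7, 2, 2]
`result = process(data)` → result = [7, 2, 2, 84, 550]
`print(data)` → prints [7, 2, 2]
`print(result)` → prints [7, 2, 2, 84, 550]

Answer:
[7, 2, 2]
[7, 2, 2, 84, 550]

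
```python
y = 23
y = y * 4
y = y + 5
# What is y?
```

Trace:
`y = 23` → y = 23
`y = y * 4` → y = 92
`y = y + 5` → y = 97
So y = 97

Answer: 97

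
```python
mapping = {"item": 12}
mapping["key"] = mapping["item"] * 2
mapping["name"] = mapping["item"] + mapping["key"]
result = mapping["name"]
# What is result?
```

Trace:
`mapping = {"item": 12}` → mapping = {'item': 12}
`mapping["key"] = mapping["item"] * 2` → mapping = {'item': 12, 'key': 24}
`mapping["name"] = mapping["item"] + mapping["key"]` → mapping = {'item': 12, 'key': 24, 'name': 36}
`result = mapping["name"]` → result = 36
So result = 36

Answer: 36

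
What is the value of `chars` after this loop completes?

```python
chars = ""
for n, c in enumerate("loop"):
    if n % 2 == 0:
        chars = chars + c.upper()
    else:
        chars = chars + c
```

Uppercase even positions in 'loop'
`chars` takes the values: "" → "L" → "Lo" → "LoO" → "LoOp"

Answer: "LoOp"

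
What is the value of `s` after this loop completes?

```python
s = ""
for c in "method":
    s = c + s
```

Reverse 'method'
`s` takes the values: "" → "m" → "em" → "tem" → "htem" → "ohtem" → "dohtem"

Answer: "dohtem"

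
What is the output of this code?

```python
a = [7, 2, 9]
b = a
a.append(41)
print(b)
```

Key concept: basic list aliasing.
Step by step:
`a = [7, 2, 9]` → a = [7, 2, 9]
`b = a` → b = [7, 2, 9] (same object as a)
`a.append(41)` → a = [7, 2, 9, 41] (same object as b); b = [7, 2, 9, 41] (same object as a)
`print(b)` → prints [7, 2, 9, 41]

Answer: [7, 2, 9, 41]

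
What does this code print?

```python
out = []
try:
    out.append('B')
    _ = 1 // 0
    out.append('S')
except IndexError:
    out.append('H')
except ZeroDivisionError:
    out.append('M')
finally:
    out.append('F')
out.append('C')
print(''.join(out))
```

Execution trace: 'B' (try body) → 'M' (except ZeroDivisionError) → 'F' (finally) → 'C' (after the try/except). Output: BMFC

Answer: BMFC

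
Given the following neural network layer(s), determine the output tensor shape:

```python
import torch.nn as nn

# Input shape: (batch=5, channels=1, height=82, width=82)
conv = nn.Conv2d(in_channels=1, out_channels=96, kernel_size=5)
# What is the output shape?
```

Input: (5, 1, 82, 82) -> Output: (5, 96, 78, 78)

Answer: (5, 96, 78, 78)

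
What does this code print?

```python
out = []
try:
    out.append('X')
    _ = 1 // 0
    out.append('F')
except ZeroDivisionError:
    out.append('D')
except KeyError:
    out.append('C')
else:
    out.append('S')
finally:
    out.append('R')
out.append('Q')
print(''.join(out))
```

Execution trace: 'X' (try body) → 'D' (except ZeroDivisionError) → 'R' (finally) → 'Q' (after the try/except). Output: XDRQ

Answer: XDRQ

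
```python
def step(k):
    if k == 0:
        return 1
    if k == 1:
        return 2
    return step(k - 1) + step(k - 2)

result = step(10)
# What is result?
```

Build up from base cases: step(0)=1, step(1)=2, step(2)=3, step(3)=5, step(4)=8, step(5)=13, step(6)=21, ..., step(10)=144

Answer: 144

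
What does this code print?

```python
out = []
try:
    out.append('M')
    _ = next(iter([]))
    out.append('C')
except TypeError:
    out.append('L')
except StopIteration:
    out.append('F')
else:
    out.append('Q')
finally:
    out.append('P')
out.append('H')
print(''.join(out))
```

Execution trace: 'M' (try body) → 'F' (except StopIteration) → 'P' (finally) → 'H' (after the try/except). Output: MFPH

Answer: MFPH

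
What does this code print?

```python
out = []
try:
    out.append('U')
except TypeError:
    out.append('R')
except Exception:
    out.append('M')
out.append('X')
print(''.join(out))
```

Execution trace: 'U' (try body, no exception) → 'X' (after the try/except). Output: UX

Answer: UX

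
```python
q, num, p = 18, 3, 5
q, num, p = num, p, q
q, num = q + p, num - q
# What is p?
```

Trace:
`q, num, p = 18, 3, 5` → q = 18; num = 3; p = 5
`q, num, p = num, p, q` → q = 3; num = 5; p = 18
`q, num = q + p, num - q` → q = 21; num = 2
So p = 18

Answer: 18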